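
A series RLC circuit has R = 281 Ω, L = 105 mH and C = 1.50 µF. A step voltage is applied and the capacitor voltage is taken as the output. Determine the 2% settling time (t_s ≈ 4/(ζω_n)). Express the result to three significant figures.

For a series RLC circuit (capacitor voltage as output), ω_n = 1/√(LC) = 1/√(105 mH · 1.50 µF) = 2520 rad/s.
ζ = (R/2)·√(C/L) = (281/2)·√(1.50 µF/105 mH) = 0.531.
t_s ≈ 4/(ζω_n) = 0.00299 s.

t_s ≈ 0.00299 s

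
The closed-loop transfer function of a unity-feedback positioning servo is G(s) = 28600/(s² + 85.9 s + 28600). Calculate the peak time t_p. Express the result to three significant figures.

t_p ≈ 0.0192 s

Matching coefficients with s² + 2ζω_n s + ω_n² gives ω_n² = 28600 ⇒ ω_n = 169 rad/s, and ζ = 85.9/(2ω_n) = 0.254.
ω_d = 169·√(1 − 0.254²) = 164 rad/s. Then t_p = π/ω_d = 0.0192 s.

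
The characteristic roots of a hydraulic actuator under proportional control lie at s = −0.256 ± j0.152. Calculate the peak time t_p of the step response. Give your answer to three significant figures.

t_p ≈ 20.7 s

t_p = π/ω_d with ω_d = 0.152 (the imaginary part), so t_p = 20.7 s.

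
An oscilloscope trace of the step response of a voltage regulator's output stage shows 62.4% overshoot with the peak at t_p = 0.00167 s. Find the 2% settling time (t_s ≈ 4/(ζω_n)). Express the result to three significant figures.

t_s ≈ 0.0142 s

ζ from %OS: ζ = |ln 0.624|/√(π²+ln²0.624) = 0.148.
t_p = π/ω_d ⇒ ω_d = 1880 rad/s; then ω_n = ω_d/√(1−ζ²) = 1900 rad/s.
t_s ≈ 4/(ζω_n) = 4/(0.148·1900) = 0.0142 s.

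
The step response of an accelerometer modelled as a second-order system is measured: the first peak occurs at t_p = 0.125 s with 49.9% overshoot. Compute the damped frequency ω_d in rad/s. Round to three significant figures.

t_p = π/ω_d, so ω_d = π/0.125 = 25.1 rad/s.

ω_d ≈ 25.1 rad/s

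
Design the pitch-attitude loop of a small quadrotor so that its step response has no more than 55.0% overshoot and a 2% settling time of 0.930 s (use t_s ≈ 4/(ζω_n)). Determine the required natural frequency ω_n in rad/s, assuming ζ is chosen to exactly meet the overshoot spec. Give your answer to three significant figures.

ω_n ≈ 23.0 rad/s

From %OS = 100·exp(−πζ/√(1−ζ²)), invert to get ζ = −ln(OS)/√(π² + ln²(OS)) with OS = 0.550.
−ln 0.550 = 0.5978, so ζ = 0.5978/√(π² + 0.3574) = 0.187.
Then ω_n = 4/(ζ t_s) = 4/(0.187 × 0.930) = 23.0 rad/s.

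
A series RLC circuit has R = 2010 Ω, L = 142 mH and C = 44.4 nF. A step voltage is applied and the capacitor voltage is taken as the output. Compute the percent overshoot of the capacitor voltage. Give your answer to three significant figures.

For a series RLC circuit (capacitor voltage as output), ω_n = 1/√(LC) = 1/√(142 mH · 44.4 nF) = 12600 rad/s.
ζ = (R/2)·√(C/L) = (2010/2)·√(44.4 nF/142 mH) = 0.562.
%OS = 100·exp(−πζ/√(1−ζ²)) = 11.8%.

%OS ≈ 11.8%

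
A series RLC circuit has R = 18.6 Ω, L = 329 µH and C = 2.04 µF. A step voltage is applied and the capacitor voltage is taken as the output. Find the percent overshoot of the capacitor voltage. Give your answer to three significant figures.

For a series RLC circuit (capacitor voltage as output), ω_n = 1/√(LC) = 1/√(329 µH · 2.04 µF) = 38600 rad/s.
ζ = (R/2)·√(C/L) = (18.6/2)·√(2.04 µF/329 µH) = 0.732.
Overshoot: exp(−π·0.732/√(1−0.732²)) = 0.0341, i.e. 3.41%.

%OS ≈ 3.41%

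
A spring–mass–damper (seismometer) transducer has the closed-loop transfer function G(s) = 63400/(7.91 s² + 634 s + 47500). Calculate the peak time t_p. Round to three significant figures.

t_p ≈ 0.0474 s

Dividing through by 7.91: denominator becomes s² + 80.15 s + 6005.
So ω_n = √6005 = 77.5 rad/s and ζ = 80.15/(2·77.5) = 0.517.
ω_d = 77.5·√(1 − 0.517²) = 66.3 rad/s. t_p = π/ω_d = 0.0474 s.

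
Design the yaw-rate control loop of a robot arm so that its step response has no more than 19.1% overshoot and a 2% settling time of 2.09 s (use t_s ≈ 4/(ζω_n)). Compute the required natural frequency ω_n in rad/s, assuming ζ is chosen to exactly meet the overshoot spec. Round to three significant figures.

ζ = −ln(OS)/√(π² + (ln OS)²). With OS = 0.191, ln OS = −1.655 and ζ = 1.655/3.551 = 0.466.
From t_s ≈ 4/(ζω_n): ω_n = 4/(ζ·t_s) = 4/(0.466·2.09) = 4.11 rad/s.

ω_n ≈ 4.11 rad/s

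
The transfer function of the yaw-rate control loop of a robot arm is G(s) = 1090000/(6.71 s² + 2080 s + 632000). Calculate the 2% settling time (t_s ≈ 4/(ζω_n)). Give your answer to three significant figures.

Dividing through by 6.71: denominator becomes s² + 310.0 s + 94190.
So ω_n = √94190 = 307 rad/s and ζ = 310.0/(2·307) = 0.505.
t_s ≈ 4/(ζω_n) = 0.0258 s.

t_s ≈ 0.0258 s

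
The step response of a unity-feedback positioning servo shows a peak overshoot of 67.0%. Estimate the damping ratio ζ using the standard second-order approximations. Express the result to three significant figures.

ζ ≈ 0.126

Inverting the overshoot relation: ζ = |ln 0.670|/√(π² + ln²0.670) = 0.126.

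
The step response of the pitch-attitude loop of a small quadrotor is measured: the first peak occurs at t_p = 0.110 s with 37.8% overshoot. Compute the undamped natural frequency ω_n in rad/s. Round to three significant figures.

ω_n ≈ 29.9 rad/s

The overshoot fixes ζ = −ln(OS)/√(π²+ln²(OS)) = 0.296.
t_p = π/ω_d ⇒ ω_d = 28.6 rad/s; then ω_n = ω_d/√(1−ζ²) = 29.9 rad/s.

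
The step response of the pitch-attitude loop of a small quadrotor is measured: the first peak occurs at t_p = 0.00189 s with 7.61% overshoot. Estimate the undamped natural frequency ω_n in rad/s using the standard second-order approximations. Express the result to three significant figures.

ω_n ≈ 2150 rad/s

ζ from %OS: ζ = |ln 0.0761|/√(π²+ln²0.0761) = 0.634.
From t_p = π/ω_d, ω_d = π/0.00189 = 1660 rad/s, so ω_n = ω_d/√(1−ζ²) = 2150 rad/s.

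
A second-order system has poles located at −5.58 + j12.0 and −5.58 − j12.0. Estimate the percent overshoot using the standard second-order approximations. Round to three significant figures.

With σ = 5.58, ω_d = 12.0: ω_n = √(σ²+ω_d²) = 13.2 rad/s, ζ = σ/ω_n = 0.422.
Overshoot: exp(−π·0.422/√(1−0.422²)) = 0.232, i.e. 23.2%.

%OS ≈ 23.2%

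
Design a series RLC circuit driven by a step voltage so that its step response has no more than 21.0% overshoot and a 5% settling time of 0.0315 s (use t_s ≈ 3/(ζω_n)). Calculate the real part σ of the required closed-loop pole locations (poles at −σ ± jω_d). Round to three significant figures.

The settling-time spec alone fixes σ = ζω_n = 3/t_s = 3/0.0315 = 95.2.
(Overshoot then fixes ζ = 0.445 and hence ω_d = σ·√(1−ζ²)/ζ = 192 rad/s.)

σ ≈ 95.2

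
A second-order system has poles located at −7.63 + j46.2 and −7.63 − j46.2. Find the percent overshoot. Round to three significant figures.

%OS ≈ 59.5%

With σ = 7.63, ω_d = 46.2: ω_n = √(σ²+ω_d²) = 46.8 rad/s, ζ = σ/ω_n = 0.163.
%OS = 100·exp(−πζ/√(1−ζ²)) = 59.5%.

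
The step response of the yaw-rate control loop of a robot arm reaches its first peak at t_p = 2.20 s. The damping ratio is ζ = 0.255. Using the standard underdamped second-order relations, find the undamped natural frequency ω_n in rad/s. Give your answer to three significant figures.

Peak time t_p = π/ω_d, so ω_d = π/t_p = π/2.20 = 1.43 rad/s.
ω_n = ω_d/√(1−ζ²) = 1.43/√0.935 = 1.48 rad/s.

ω_n ≈ 1.48 rad/s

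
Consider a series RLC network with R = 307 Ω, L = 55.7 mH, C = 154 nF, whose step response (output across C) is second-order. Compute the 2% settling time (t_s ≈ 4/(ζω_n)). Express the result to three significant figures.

t_s ≈ 0.00145 s

For a series RLC circuit (capacitor voltage as output), ω_n = 1/√(LC) = 1/√(55.7 mH · 154 nF) = 10800 rad/s.
ζ = (R/2)·√(C/L) = (307/2)·√(154 nF/55.7 mH) = 0.255.
t_s ≈ 4/(ζω_n) = 0.00145 s.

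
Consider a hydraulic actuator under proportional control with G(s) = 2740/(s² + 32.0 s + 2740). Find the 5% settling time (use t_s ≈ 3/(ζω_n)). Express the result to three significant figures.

Comparing the denominator to s² + 2ζω_n s + ω_n²: ω_n = √2740 = 52.3 rad/s, and 2ζω_n = 32.0 so ζ = 32.0/(2·52.3) = 0.306.
t_s ≈ 3/(ζω_n) = 3/(0.306·52.3) = 0.188 s.

t_s ≈ 0.188 s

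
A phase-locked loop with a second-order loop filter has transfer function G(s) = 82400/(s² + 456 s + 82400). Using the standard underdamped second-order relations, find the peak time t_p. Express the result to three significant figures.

Comparing the denominator to s² + 2ζω_n s + ω_n²: ω_n = √82400 = 287 rad/s, and 2ζω_n = 456 so ζ = 456/(2·287) = 0.794.
ω_d = 287·√(1 − 0.794²) = 174 rad/s. Then t_p = π/ω_d = 0.0180 s.

t_p ≈ 0.0180 s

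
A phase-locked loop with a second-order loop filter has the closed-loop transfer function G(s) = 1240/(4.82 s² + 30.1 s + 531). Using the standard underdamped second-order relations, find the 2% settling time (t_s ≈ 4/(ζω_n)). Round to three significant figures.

t_s ≈ 1.28 s

Dividing through by 4.82: denominator becomes s² + 6.245 s + 110.2.
So ω_n = √110.2 = 10.5 rad/s and ζ = 6.245/(2·10.5) = 0.297.
t_s ≈ 4/(ζω_n) = 1.28 s.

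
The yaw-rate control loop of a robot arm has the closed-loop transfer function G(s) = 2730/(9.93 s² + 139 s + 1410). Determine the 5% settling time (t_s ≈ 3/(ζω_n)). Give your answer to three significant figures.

Dividing through by 9.93: denominator becomes s² + 14.00 s + 142.0.
So ω_n = √142.0 = 11.9 rad/s and ζ = 14.00/(2·11.9) = 0.587.
t_s ≈ 3/(ζω_n) = 0.429 s.

t_s ≈ 0.429 s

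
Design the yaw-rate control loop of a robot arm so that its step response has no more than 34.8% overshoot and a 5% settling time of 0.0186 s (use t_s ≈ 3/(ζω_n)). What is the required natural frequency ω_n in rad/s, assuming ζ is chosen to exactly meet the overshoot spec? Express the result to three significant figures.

From %OS = 100·exp(−πζ/√(1−ζ²)), invert to get ζ = −ln(OS)/√(π² + ln²(OS)) with OS = 0.348.
−ln 0.348 = 1.056, so ζ = 1.056/√(π² + 1.114) = 0.318.
From t_s ≈ 3/(ζω_n): ω_n = 3/(ζ·t_s) = 3/(0.318·0.0186) = 506 rad/s.

ω_n ≈ 506 rad/s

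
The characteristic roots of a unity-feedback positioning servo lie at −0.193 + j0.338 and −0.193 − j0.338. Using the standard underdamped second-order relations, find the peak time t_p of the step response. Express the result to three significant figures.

t_p ≈ 9.29 s

t_p = π/ω_d with ω_d = 0.338 (the imaginary part), so t_p = 9.29 s.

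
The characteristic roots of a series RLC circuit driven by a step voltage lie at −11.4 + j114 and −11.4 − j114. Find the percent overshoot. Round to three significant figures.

The poles are at −σ ± jω_d with σ = 11.4 and ω_d = 114, so ω_n = √(σ²+ω_d²) = 115 rad/s and ζ = σ/ω_n = 0.0995.
%OS = 100 e^{−πζ/√(1−ζ²)} with ζ = 0.0995 gives 73.0%.

%OS ≈ 73.0%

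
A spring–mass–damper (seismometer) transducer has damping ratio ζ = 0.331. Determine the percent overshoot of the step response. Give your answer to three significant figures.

For an underdamped second-order system, %OS = 100·exp(−πζ/√(1−ζ²)).
πζ/√(1−ζ²) = π·0.331/√(1−0.110) = 1.102, so %OS = 100·e^(−1.102) = 33.2%.

%OS ≈ 33.2%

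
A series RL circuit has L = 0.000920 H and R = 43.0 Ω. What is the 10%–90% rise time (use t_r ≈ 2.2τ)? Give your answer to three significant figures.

t_r ≈ 0.0000471 s

τ = L/R = 0.000920/43.0 = 0.0000214 s.
t_r ≈ 2.2τ = 0.0000471 s.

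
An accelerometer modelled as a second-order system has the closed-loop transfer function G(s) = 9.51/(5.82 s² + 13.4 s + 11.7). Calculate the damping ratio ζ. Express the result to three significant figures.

Dividing through by 5.82: denominator becomes s² + 2.302 s + 2.010.
So ω_n = √2.010 = 1.42 rad/s and ζ = 2.302/(2·1.42) = 0.812.

ζ ≈ 0.812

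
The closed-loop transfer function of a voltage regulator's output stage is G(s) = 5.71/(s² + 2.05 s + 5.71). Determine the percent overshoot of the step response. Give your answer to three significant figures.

%OS ≈ 22.5%

Matching coefficients with s² + 2ζω_n s + ω_n² gives ω_n² = 5.71 ⇒ ω_n = 2.39 rad/s, and ζ = 2.05/(2ω_n) = 0.429.
%OS = 100 e^{−πζ/√(1−ζ²)} with ζ = 0.429 gives 22.5%.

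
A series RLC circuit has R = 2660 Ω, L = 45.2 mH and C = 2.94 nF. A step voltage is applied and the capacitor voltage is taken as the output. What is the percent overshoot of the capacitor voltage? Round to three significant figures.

For a series RLC circuit (capacitor voltage as output), ω_n = 1/√(LC) = 1/√(45.2 mH · 2.94 nF) = 86700 rad/s.
ζ = (R/2)·√(C/L) = (2660/2)·√(2.94 nF/45.2 mH) = 0.339.
%OS = 100·exp(−πζ/√(1−ζ²)) = 32.2%.

%OS ≈ 32.2%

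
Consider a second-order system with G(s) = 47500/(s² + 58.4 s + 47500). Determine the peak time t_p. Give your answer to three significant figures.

t_p ≈ 0.0145 s

Comparing the denominator to s² + 2ζω_n s + ω_n²: ω_n = √47500 = 218 rad/s, and 2ζω_n = 58.4 so ζ = 58.4/(2·218) = 0.134.
ω_d = 218·√(1 − 0.134²) = 216 rad/s. Then t_p = π/ω_d = 0.0145 s.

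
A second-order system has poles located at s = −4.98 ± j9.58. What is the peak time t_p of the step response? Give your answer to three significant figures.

t_p ≈ 0.328 s

t_p = π/ω_d with ω_d = 9.58 (the imaginary part), so t_p = 0.328 s.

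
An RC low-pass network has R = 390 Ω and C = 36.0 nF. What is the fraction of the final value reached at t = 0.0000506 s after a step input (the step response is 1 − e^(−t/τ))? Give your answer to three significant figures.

τ = RC = 390 × 36.0 nF = 0.0000140 s.
y(t)/y_∞ = 1 − e^(−t/τ) = 1 − e^(−0.0000506/0.0000140) = 1 − e^(−3.60) = 0.973.

y/y_∞ ≈ 0.973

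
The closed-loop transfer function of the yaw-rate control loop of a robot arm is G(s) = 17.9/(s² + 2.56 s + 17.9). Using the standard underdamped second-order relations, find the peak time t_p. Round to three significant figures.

t_p ≈ 0.779 s

Comparing the denominator to s² + 2ζω_n s + ω_n²: ω_n = √17.9 = 4.23 rad/s, and 2ζω_n = 2.56 so ζ = 2.56/(2·4.23) = 0.303.
The damped frequency ω_d = ω_n√(1−ζ²) = 4.03 rad/s. Then t_p = π/ω_d = 0.779 s.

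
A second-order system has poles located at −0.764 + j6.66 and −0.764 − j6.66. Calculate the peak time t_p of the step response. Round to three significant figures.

t_p ≈ 0.472 s

t_p = π/ω_d with ω_d = 6.66 (the imaginary part), so t_p = 0.472 s.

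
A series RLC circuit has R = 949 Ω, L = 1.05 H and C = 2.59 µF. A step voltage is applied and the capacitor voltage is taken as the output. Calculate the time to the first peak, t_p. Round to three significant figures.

t_p ≈ 0.00777 s

For a series RLC circuit (capacitor voltage as output), ω_n = 1/√(LC) = 1/√(1.05 H · 2.59 µF) = 606 rad/s.
ζ = (R/2)·√(C/L) = (949/2)·√(2.59 µF/1.05 H) = 0.745.
The damped frequency ω_d = ω_n√(1−ζ²) = 404 rad/s. t_p = π/ω_d = 0.00777 s.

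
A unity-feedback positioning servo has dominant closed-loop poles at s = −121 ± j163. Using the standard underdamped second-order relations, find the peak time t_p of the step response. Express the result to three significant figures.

t_p = π/ω_d with ω_d = 163 (the imaginary part), so t_p = 0.0193 s.

t_p ≈ 0.0193 s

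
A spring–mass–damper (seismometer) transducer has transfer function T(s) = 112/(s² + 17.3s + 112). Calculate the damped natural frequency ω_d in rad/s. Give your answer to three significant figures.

Matching coefficients with s² + 2ζω_n s + ω_n² gives ω_n² = 112 ⇒ ω_n = 10.6 rad/s, and ζ = 17.3/(2ω_n) = 0.817.
ω_d = 10.6·√(1 − 0.817²) = 6.10 rad/s.

ω_d ≈ 6.10 rad/s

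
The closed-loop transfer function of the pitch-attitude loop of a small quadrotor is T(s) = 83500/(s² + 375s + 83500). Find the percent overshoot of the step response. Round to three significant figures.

%OS ≈ 6.86%

Comparing the denominator to s² + 2ζω_n s + ω_n²: ω_n = √83500 = 289 rad/s, and 2ζω_n = 375 so ζ = 375/(2·289) = 0.649.
%OS = 100 e^{−πζ/√(1−ζ²)} with ζ = 0.649 gives 6.86%.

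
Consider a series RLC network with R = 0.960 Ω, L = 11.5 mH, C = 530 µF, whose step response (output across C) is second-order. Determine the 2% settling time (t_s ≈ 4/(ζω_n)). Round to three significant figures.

t_s ≈ 0.0958 s

For a series RLC circuit (capacitor voltage as output), ω_n = 1/√(LC) = 1/√(11.5 mH · 530 µF) = 405 rad/s.
ζ = (R/2)·√(C/L) = (0.960/2)·√(530 µF/11.5 mH) = 0.103.
t_s ≈ 4/(ζω_n) = 0.0958 s.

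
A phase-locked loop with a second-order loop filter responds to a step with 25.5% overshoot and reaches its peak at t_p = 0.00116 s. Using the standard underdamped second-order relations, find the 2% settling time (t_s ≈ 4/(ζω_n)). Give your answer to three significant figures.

t_s ≈ 0.00340 s

The overshoot fixes ζ = −ln(OS)/√(π²+ln²(OS)) = 0.399.
t_p = π/ω_d ⇒ ω_d = 2710 rad/s; then ω_n = ω_d/√(1−ζ²) = 2950 rad/s.
t_s ≈ 4/(ζω_n) = 4/(0.399·2950) = 0.00340 s.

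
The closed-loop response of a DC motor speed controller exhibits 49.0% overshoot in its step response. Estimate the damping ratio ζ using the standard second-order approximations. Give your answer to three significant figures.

ζ = −ln(OS)/√(π² + (ln OS)²). With OS = 0.490, ln OS = −0.7133 and ζ = 0.7133/3.222 = 0.221.

ζ ≈ 0.221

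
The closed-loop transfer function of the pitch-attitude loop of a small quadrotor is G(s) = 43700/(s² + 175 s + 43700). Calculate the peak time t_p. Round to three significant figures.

t_p ≈ 0.0165 s

Comparing the denominator to s² + 2ζω_n s + ω_n²: ω_n = √43700 = 209 rad/s, and 2ζω_n = 175 so ζ = 175/(2·209) = 0.419.
ω_d = 209·√(1 − 0.419²) = 190 rad/s. Then t_p = π/ω_d = 0.0165 s.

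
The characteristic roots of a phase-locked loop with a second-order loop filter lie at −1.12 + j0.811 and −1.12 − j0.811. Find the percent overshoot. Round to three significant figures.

With σ = 1.12, ω_d = 0.811: ω_n = √(σ²+ω_d²) = 1.38 rad/s, ζ = σ/ω_n = 0.810.
Overshoot: exp(−π·0.810/√(1−0.810²)) = 0.0131, i.e. 1.31%.

%OS ≈ 1.31%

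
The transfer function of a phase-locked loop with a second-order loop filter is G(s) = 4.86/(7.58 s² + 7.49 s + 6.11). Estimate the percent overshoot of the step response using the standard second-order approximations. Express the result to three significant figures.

%OS ≈ 12.6%

Dividing through by 7.58: denominator becomes s² + 0.9881 s + 0.8061.
So ω_n = √0.8061 = 0.898 rad/s and ζ = 0.9881/(2·0.898) = 0.550.
Overshoot: exp(−π·0.550/√(1−0.550²)) = 0.126, i.e. 12.6%.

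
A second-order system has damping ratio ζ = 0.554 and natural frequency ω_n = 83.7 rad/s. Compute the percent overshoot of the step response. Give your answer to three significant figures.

For an underdamped second-order system, %OS = 100·exp(−πζ/√(1−ζ²)).
πζ/√(1−ζ²) = π·0.554/√(1−0.307) = 2.091, so %OS = 100·e^(−2.091) = 12.4%.

%OS ≈ 12.4%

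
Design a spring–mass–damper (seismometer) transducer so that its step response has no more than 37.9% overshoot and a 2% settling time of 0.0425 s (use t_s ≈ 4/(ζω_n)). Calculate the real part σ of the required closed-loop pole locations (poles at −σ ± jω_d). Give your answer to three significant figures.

σ ≈ 94.1

The settling-time spec alone fixes σ = ζω_n = 4/t_s = 4/0.0425 = 94.1.
(Overshoot then fixes ζ = 0.295 and hence ω_d = σ·√(1−ζ²)/ζ = 305 rad/s.)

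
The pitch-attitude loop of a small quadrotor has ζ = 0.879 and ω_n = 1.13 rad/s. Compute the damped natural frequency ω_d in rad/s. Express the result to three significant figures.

ω_d = ω_n√(1−ζ²) = 1.13·√0.227 = 0.539 rad/s.

ω_d ≈ 0.539 rad/s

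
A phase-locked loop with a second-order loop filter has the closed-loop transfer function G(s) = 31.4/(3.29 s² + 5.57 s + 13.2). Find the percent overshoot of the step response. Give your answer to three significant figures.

%OS ≈ 23.1%

Dividing through by 3.29: denominator becomes s² + 1.693 s + 4.012.
So ω_n = √4.012 = 2.00 rad/s and ζ = 1.693/(2·2.00) = 0.423.
%OS = 100·exp(−πζ/√(1−ζ²)) = 23.1%.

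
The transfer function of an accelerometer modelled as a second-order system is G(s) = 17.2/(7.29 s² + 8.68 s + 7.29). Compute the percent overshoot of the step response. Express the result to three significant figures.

Dividing through by 7.29: denominator becomes s² + 1.191 s + 1.000.
So ω_n = √1.000 = 1.00 rad/s and ζ = 1.191/(2·1.00) = 0.595.
%OS = 100 e^{−πζ/√(1−ζ²)} with ζ = 0.595 gives 9.75%.

%OS ≈ 9.75%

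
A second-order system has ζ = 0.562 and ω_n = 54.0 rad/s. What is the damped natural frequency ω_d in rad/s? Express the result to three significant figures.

ω_d = ω_n√(1−ζ²) = 54.0·√0.684 = 44.7 rad/s.

ω_d ≈ 44.7 rad/s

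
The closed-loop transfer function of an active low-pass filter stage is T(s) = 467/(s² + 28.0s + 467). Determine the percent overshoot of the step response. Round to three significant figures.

%OS ≈ 6.91%

Comparing the denominator to s² + 2ζω_n s + ω_n²: ω_n = √467 = 21.6 rad/s, and 2ζω_n = 28.0 so ζ = 28.0/(2·21.6) = 0.648.
%OS = 100 e^{−πζ/√(1−ζ²)} with ζ = 0.648 gives 6.91%.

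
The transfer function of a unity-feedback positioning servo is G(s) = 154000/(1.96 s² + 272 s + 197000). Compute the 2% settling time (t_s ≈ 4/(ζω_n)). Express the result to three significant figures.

t_s ≈ 0.0576 s

Dividing through by 1.96: denominator becomes s² + 138.8 s + 100500.
So ω_n = √100500 = 317 rad/s and ζ = 138.8/(2·317) = 0.219.
t_s ≈ 4/(ζω_n) = 0.0576 s.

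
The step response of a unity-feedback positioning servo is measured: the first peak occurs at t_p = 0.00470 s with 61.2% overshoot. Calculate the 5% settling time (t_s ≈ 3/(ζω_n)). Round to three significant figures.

ζ from %OS: ζ = |ln 0.612|/√(π²+ln²0.612) = 0.154.
From t_p = π/ω_d, ω_d = π/0.00470 = 668 rad/s, so ω_n = ω_d/√(1−ζ²) = 677 rad/s.
t_s ≈ 3/(ζω_n) = 3/(0.154·677) = 0.0287 s.

t_s ≈ 0.0287 s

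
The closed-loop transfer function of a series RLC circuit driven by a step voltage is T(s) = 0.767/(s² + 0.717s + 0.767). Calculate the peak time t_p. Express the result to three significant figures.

Comparing the denominator to s² + 2ζω_n s + ω_n²: ω_n = √0.767 = 0.876 rad/s, and 2ζω_n = 0.717 so ζ = 0.717/(2·0.876) = 0.409.
ω_d = 0.876·√(1 − 0.409²) = 0.799 rad/s. Then t_p = π/ω_d = 3.93 s.

t_p ≈ 3.93 s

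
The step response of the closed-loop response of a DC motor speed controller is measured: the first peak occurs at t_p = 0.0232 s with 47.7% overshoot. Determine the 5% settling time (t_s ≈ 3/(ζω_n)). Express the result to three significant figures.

From the overshoot, ζ = −ln(OS)/√(π²+ln²(OS)) = 0.229.
From t_p = π/ω_d, ω_d = π/0.0232 = 135 rad/s, so ω_n = ω_d/√(1−ζ²) = 139 rad/s.
t_s ≈ 3/(ζω_n) = 3/(0.229·139) = 0.0940 s.

t_s ≈ 0.0940 s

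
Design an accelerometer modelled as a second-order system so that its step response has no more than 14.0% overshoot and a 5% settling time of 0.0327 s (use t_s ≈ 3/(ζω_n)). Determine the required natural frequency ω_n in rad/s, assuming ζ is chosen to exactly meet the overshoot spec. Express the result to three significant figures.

ζ = −ln(OS)/√(π² + (ln OS)²). With OS = 0.140, ln OS = −1.966 and ζ = 1.966/3.706 = 0.531.
From t_s ≈ 3/(ζω_n): ω_n = 3/(ζ·t_s) = 3/(0.531·0.0327) = 173 rad/s.

ω_n ≈ 173 rad/s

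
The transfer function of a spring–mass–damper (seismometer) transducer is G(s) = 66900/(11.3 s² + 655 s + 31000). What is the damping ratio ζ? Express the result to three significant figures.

Dividing through by 11.3: denominator becomes s² + 57.96 s + 2743.
So ω_n = √2743 = 52.4 rad/s and ζ = 57.96/(2·52.4) = 0.553.

ζ ≈ 0.553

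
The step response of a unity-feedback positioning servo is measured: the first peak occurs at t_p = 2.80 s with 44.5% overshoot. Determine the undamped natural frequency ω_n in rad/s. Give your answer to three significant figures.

ω_n ≈ 1.16 rad/s

ζ from %OS: ζ = |ln 0.445|/√(π²+ln²0.445) = 0.250.
t_p = π/ω_d ⇒ ω_d = 1.12 rad/s; then ω_n = ω_d/√(1−ζ²) = 1.16 rad/s.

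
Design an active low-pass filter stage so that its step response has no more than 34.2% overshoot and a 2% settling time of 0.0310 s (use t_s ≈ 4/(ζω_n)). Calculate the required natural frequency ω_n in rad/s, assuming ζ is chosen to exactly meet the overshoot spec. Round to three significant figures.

ω_n ≈ 399 rad/s

Inverting the overshoot relation: ζ = |ln 0.342|/√(π² + ln²0.342) = 0.323.
Then ω_n = 4/(ζ t_s) = 4/(0.323 × 0.0310) = 399 rad/s.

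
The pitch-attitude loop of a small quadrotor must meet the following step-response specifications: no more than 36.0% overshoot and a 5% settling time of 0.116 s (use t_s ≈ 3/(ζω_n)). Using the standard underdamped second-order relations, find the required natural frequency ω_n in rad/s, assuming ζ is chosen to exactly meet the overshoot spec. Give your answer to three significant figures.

From %OS = 100·exp(−πζ/√(1−ζ²)), invert to get ζ = −ln(OS)/√(π² + ln²(OS)) with OS = 0.360.
−ln 0.360 = 1.022, so ζ = 1.022/√(π² + 1.044) = 0.309.
From t_s ≈ 3/(ζω_n): ω_n = 3/(ζ·t_s) = 3/(0.309·0.116) = 83.6 rad/s.

ω_n ≈ 83.6 rad/s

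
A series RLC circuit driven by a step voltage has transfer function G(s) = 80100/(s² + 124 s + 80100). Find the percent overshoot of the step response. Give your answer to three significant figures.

%OS ≈ 49.4%

Matching coefficients with s² + 2ζω_n s + ω_n² gives ω_n² = 80100 ⇒ ω_n = 283 rad/s, and ζ = 124/(2ω_n) = 0.219.
Overshoot: exp(−π·0.219/√(1−0.219²)) = 0.494, i.e. 49.4%.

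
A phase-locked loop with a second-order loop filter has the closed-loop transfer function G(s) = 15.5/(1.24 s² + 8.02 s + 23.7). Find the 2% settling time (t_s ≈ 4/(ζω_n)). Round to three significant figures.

Dividing through by 1.24: denominator becomes s² + 6.468 s + 19.11.
So ω_n = √19.11 = 4.37 rad/s and ζ = 6.468/(2·4.37) = 0.740.
t_s ≈ 4/(ζω_n) = 1.24 s.

t_s ≈ 1.24 s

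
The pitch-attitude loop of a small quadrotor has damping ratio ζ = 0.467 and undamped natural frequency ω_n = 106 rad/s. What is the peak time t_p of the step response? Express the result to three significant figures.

t_p ≈ 0.0335 s

The damped frequency is ω_d = ω_n√(1−ζ²) = 106·√(1−0.218) = 93.7 rad/s.
Peak time t_p = π/ω_d = π/93.7 = 0.0335 s.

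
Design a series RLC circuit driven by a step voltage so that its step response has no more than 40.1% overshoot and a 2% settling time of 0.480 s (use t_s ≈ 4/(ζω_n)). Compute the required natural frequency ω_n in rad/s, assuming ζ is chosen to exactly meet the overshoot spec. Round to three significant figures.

From %OS = 100·exp(−πζ/√(1−ζ²)), invert to get ζ = −ln(OS)/√(π² + ln²(OS)) with OS = 0.401.
−ln 0.401 = 0.9138, so ζ = 0.9138/√(π² + 0.8350) = 0.279.
Then ω_n = 4/(ζ t_s) = 4/(0.279 × 0.480) = 29.8 rad/s.

ω_n ≈ 29.8 rad/s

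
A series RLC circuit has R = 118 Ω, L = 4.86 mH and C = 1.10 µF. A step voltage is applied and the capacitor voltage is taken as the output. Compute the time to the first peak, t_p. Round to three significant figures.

t_p ≈ 0.000499 s

For a series RLC circuit (capacitor voltage as output), ω_n = 1/√(LC) = 1/√(4.86 mH · 1.10 µF) = 13700 rad/s.
ζ = (R/2)·√(C/L) = (118/2)·√(1.10 µF/4.86 mH) = 0.888.
ω_d = 13700·√(1 − 0.888²) = 6300 rad/s. t_p = π/ω_d = 0.000499 s.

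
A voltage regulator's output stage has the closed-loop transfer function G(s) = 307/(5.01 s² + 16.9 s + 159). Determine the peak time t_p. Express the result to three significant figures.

t_p ≈ 0.584 s

Dividing through by 5.01: denominator becomes s² + 3.373 s + 31.74.
So ω_n = √31.74 = 5.63 rad/s and ζ = 3.373/(2·5.63) = 0.299.
ω_d = ω_n√(1−ζ²) = 5.38 rad/s. t_p = π/ω_d = 0.584 s.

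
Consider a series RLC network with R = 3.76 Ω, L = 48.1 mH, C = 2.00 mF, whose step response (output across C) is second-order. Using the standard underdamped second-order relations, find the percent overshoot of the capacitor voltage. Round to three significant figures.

%OS ≈ 27.1%

For a series RLC circuit (capacitor voltage as output), ω_n = 1/√(LC) = 1/√(48.1 mH · 2.00 mF) = 102 rad/s.
ζ = (R/2)·√(C/L) = (3.76/2)·√(2.00 mF/48.1 mH) = 0.383.
Overshoot: exp(−π·0.383/√(1−0.383²)) = 0.271, i.e. 27.1%.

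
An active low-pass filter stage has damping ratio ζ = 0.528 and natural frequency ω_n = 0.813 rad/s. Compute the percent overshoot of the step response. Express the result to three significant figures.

%OS ≈ 14.2%

For an underdamped second-order system, %OS = 100·exp(−πζ/√(1−ζ²)).
πζ/√(1−ζ²) = π·0.528/√(1−0.279) = 1.953, so %OS = 100·e^(−1.953) = 14.2%.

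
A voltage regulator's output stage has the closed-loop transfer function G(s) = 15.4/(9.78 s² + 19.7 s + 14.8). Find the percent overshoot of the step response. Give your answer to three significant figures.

Dividing through by 9.78: denominator becomes s² + 2.014 s + 1.513.
So ω_n = √1.513 = 1.23 rad/s and ζ = 2.014/(2·1.23) = 0.819.
%OS = 100 e^{−πζ/√(1−ζ²)} with ζ = 0.819 gives 1.13%.

%OS ≈ 1.13%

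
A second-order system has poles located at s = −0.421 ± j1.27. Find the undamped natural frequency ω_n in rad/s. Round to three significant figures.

|pole| = ω_n = √(0.421² + 1.27²) = 1.34 rad/s; ζ = cos θ = σ/ω_n = 0.315.

ω_n ≈ 1.34 rad/s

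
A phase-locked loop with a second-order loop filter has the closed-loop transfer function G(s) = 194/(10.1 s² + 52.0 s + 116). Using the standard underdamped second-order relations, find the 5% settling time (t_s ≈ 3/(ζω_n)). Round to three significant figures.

t_s ≈ 1.17 s

Dividing through by 10.1: denominator becomes s² + 5.149 s + 11.49.
So ω_n = √11.49 = 3.39 rad/s and ζ = 5.149/(2·3.39) = 0.760.
t_s ≈ 3/(ζω_n) = 1.17 s.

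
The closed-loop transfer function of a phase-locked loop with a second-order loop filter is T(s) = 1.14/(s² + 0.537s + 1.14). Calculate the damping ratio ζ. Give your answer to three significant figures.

ζ ≈ 0.251

Matching coefficients with s² + 2ζω_n s + ω_n² gives ω_n² = 1.14 ⇒ ω_n = 1.07 rad/s, and ζ = 0.537/(2ω_n) = 0.251.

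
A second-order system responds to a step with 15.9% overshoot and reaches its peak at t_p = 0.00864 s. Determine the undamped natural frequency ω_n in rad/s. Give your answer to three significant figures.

ω_n ≈ 421 rad/s

From the overshoot, ζ = −ln(OS)/√(π²+ln²(OS)) = 0.505.
From t_p = π/ω_d, ω_d = π/0.00864 = 364 rad/s, so ω_n = ω_d/√(1−ζ²) = 421 rad/s.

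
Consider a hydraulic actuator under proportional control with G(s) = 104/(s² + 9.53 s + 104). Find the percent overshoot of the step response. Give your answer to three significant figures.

%OS ≈ 19.0%

Comparing the denominator to s² + 2ζω_n s + ω_n²: ω_n = √104 = 10.2 rad/s, and 2ζω_n = 9.53 so ζ = 9.53/(2·10.2) = 0.467.
Overshoot: exp(−π·0.467/√(1−0.467²)) = 0.190, i.e. 19.0%.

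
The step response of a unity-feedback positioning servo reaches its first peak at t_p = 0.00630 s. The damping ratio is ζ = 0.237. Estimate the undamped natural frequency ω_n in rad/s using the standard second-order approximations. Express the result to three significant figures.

Peak time t_p = π/ω_d, so ω_d = π/t_p = π/0.00630 = 499 rad/s.
ω_n = ω_d/√(1−ζ²) = 499/√0.944 = 513 rad/s.

ω_n ≈ 513 rad/s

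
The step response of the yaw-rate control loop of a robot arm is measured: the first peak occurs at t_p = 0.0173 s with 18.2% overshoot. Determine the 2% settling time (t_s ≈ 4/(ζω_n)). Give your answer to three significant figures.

t_s ≈ 0.0406 s

From the overshoot, ζ = −ln(OS)/√(π²+ln²(OS)) = 0.477.
From t_p = π/ω_d, ω_d = π/0.0173 = 182 rad/s, so ω_n = ω_d/√(1−ζ²) = 207 rad/s.
t_s ≈ 4/(ζω_n) = 4/(0.477·207) = 0.0406 s.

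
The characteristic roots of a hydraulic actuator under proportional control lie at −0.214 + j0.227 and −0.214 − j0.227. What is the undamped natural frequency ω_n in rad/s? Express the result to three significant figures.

ω_n ≈ 0.312 rad/s

|pole| = ω_n = √(0.214² + 0.227²) = 0.312 rad/s; ζ = cos θ = σ/ω_n = 0.686.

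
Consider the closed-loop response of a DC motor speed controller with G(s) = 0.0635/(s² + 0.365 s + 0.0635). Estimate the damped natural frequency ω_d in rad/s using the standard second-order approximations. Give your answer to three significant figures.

ω_d ≈ 0.174 rad/s

Matching coefficients with s² + 2ζω_n s + ω_n² gives ω_n² = 0.0635 ⇒ ω_n = 0.252 rad/s, and ζ = 0.365/(2ω_n) = 0.724.
The damped frequency ω_d = ω_n√(1−ζ²) = 0.174 rad/s.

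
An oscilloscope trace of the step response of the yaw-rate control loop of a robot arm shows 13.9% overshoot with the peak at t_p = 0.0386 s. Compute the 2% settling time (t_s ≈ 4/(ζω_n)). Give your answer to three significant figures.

The overshoot fixes ζ = −ln(OS)/√(π²+ln²(OS)) = 0.532.
t_p = π/ω_d ⇒ ω_d = 81.4 rad/s; then ω_n = ω_d/√(1−ζ²) = 96.1 rad/s.
t_s ≈ 4/(ζω_n) = 4/(0.532·96.1) = 0.0782 s.

t_s ≈ 0.0782 s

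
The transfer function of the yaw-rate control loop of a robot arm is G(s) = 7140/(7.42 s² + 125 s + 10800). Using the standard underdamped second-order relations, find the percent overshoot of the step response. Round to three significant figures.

%OS ≈ 49.1%

Dividing through by 7.42: denominator becomes s² + 16.85 s + 1456.
So ω_n = √1456 = 38.2 rad/s and ζ = 16.85/(2·38.2) = 0.221.
%OS = 100·exp(−πζ/√(1−ζ²)) = 49.1%.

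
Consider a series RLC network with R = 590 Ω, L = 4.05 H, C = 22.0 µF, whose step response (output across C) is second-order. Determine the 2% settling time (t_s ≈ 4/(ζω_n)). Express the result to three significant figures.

t_s ≈ 0.0549 s

For a series RLC circuit (capacitor voltage as output), ω_n = 1/√(LC) = 1/√(4.05 H · 22.0 µF) = 106 rad/s.
ζ = (R/2)·√(C/L) = (590/2)·√(22.0 µF/4.05 H) = 0.688.
t_s ≈ 4/(ζω_n) = 0.0549 s.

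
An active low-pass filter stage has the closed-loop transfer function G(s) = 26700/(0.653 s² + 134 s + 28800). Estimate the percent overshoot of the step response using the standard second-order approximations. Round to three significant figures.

%OS ≈ 17.2%

Dividing through by 0.653: denominator becomes s² + 205.2 s + 44100.
So ω_n = √44100 = 210 rad/s and ζ = 205.2/(2·210) = 0.489.
%OS = 100·exp(−πζ/√(1−ζ²)) = 17.2%.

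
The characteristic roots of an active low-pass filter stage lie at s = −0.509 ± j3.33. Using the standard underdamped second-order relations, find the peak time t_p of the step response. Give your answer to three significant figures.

t_p = π/ω_d with ω_d = 3.33 (the imaginary part), so t_p = 0.943 s.

t_p ≈ 0.943 s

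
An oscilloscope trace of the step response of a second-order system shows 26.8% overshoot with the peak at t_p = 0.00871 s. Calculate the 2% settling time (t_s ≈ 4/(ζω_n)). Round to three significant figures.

t_s ≈ 0.0265 s

ζ from %OS: ζ = |ln 0.268|/√(π²+ln²0.268) = 0.387.
t_p = π/ω_d ⇒ ω_d = 361 rad/s; then ω_n = ω_d/√(1−ζ²) = 391 rad/s.
t_s ≈ 4/(ζω_n) = 4/(0.387·391) = 0.0265 s.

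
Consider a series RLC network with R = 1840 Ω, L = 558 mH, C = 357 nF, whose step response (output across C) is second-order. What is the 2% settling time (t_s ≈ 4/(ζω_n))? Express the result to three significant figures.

For a series RLC circuit (capacitor voltage as output), ω_n = 1/√(LC) = 1/√(558 mH · 357 nF) = 2240 rad/s.
ζ = (R/2)·√(C/L) = (1840/2)·√(357 nF/558 mH) = 0.736.
t_s ≈ 4/(ζω_n) = 0.00243 s.

t_s ≈ 0.00243 s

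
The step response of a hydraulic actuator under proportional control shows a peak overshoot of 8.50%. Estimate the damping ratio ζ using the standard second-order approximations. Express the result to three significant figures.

ζ ≈ 0.617

From %OS = 100·exp(−πζ/√(1−ζ²)), invert to get ζ = −ln(OS)/√(π² + ln²(OS)) with OS = 0.0850.
−ln 0.0850 = 2.465, so ζ = 2.465/√(π² + 6.077) = 0.617.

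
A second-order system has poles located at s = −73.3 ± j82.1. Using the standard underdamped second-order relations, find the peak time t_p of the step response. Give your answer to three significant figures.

t_p ≈ 0.0383 s

t_p = π/ω_d with ω_d = 82.1 (the imaginary part), so t_p = 0.0383 s.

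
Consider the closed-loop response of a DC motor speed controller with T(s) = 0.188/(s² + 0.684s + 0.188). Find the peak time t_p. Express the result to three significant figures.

t_p ≈ 11.8 s

Matching coefficients with s² + 2ζω_n s + ω_n² gives ω_n² = 0.188 ⇒ ω_n = 0.434 rad/s, and ζ = 0.684/(2ω_n) = 0.789.
The damped frequency ω_d = ω_n√(1−ζ²) = 0.267 rad/s. Then t_p = π/ω_d = 11.8 s.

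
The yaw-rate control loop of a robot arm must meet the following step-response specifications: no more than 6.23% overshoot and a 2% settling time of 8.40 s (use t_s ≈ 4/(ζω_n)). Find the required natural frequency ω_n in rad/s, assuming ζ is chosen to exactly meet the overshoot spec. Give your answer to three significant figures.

ω_n ≈ 0.719 rad/s

From %OS = 100·exp(−πζ/√(1−ζ²)), invert to get ζ = −ln(OS)/√(π² + ln²(OS)) with OS = 0.0623.
−ln 0.0623 = 2.776, so ζ = 2.776/√(π² + 7.705) = 0.662.
From t_s ≈ 4/(ζω_n): ω_n = 4/(ζ·t_s) = 4/(0.662·8.40) = 0.719 rad/s.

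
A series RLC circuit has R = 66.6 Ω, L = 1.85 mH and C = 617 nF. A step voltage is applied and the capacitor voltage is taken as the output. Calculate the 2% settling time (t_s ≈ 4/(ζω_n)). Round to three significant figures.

For a series RLC circuit (capacitor voltage as output), ω_n = 1/√(LC) = 1/√(1.85 mH · 617 nF) = 29600 rad/s.
ζ = (R/2)·√(C/L) = (66.6/2)·√(617 nF/1.85 mH) = 0.608.
t_s ≈ 4/(ζω_n) = 0.000222 s.

t_s ≈ 0.000222 s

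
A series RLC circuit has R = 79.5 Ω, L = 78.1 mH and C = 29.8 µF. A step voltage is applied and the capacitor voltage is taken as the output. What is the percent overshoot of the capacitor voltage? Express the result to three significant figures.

For a series RLC circuit (capacitor voltage as output), ω_n = 1/√(LC) = 1/√(78.1 mH · 29.8 µF) = 655 rad/s.
ζ = (R/2)·√(C/L) = (79.5/2)·√(29.8 µF/78.1 mH) = 0.776.
Overshoot: exp(−π·0.776/√(1−0.776²)) = 0.0208, i.e. 2.08%.

%OS ≈ 2.08%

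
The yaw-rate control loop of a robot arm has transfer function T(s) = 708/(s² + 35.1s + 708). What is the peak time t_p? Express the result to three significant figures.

Comparing the denominator to s² + 2ζω_n s + ω_n²: ω_n = √708 = 26.6 rad/s, and 2ζω_n = 35.1 so ζ = 35.1/(2·26.6) = 0.660.
The damped frequency ω_d = ω_n√(1−ζ²) = 20.0 rad/s. Then t_p = π/ω_d = 0.157 s.

t_p ≈ 0.157 s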